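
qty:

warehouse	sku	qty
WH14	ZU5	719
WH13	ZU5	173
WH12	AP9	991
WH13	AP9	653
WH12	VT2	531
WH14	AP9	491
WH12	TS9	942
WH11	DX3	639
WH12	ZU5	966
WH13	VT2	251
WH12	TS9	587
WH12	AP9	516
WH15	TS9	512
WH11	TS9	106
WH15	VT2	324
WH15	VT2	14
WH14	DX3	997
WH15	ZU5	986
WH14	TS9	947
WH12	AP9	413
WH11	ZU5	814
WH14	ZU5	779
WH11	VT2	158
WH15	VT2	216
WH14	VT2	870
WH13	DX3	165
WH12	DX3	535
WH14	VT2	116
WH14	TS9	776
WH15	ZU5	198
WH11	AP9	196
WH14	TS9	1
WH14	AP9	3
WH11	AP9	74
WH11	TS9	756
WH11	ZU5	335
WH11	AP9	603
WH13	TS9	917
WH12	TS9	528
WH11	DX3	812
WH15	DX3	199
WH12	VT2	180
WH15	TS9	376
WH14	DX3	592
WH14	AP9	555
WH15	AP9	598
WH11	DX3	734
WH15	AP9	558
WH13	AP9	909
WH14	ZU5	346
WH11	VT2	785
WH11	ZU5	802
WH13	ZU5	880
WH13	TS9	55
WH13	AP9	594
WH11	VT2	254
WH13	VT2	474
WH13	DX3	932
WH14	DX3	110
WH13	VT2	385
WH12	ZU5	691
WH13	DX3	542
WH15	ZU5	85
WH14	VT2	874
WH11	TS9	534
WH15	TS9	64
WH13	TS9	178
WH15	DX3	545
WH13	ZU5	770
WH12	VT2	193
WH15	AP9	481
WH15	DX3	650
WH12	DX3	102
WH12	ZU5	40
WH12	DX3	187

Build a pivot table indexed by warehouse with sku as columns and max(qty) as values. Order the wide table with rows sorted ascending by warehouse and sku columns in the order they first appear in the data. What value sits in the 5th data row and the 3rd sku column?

With rows sorted ascending by warehouse, row 5 is warehouse=WH15. sku columns in first-appearance order: ZU5, AP9, VT2, TS9, DX3; column 3 is VT2.
Long rows with warehouse=WH15, sku=VT2: max(324, 14, 216) = 324.

324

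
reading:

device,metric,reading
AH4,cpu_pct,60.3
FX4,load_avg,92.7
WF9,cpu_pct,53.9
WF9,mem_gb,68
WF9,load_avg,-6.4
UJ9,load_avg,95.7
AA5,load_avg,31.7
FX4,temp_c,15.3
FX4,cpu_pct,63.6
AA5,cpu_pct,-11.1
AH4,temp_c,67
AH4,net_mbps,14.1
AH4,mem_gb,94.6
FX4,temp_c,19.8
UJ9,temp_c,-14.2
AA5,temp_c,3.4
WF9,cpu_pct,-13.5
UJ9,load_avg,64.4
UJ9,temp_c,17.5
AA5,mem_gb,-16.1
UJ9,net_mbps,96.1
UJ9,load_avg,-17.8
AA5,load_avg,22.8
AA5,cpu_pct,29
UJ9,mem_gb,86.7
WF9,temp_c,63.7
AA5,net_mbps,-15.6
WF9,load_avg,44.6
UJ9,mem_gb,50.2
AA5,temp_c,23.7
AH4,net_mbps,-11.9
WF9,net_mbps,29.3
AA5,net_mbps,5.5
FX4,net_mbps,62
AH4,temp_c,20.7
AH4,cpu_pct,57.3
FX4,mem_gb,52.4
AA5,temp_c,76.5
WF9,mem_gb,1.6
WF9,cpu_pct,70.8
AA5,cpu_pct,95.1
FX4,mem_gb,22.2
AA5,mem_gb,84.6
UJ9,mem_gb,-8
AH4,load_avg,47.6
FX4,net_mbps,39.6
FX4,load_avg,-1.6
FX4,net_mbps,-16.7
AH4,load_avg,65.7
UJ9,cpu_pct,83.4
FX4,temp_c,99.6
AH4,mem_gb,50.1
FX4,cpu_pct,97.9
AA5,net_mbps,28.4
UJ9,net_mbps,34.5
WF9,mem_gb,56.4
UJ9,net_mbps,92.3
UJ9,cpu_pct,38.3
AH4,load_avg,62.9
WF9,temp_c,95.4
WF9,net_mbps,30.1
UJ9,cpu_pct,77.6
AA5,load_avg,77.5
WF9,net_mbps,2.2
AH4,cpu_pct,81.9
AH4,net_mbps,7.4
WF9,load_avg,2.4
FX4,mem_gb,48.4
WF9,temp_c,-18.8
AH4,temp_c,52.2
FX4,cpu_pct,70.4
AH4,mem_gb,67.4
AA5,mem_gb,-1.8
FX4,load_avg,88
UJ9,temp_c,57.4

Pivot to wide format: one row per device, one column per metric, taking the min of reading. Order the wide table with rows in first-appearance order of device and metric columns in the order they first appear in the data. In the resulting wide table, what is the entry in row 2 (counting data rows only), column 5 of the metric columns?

-16.7

With rows in first-appearance order of device, row 2 is device=FX4. metric columns in first-appearance order: cpu_pct, load_avg, mem_gb, temp_c, net_mbps; column 5 is net_mbps.
Long rows with device=FX4, metric=net_mbps: min(62, 39.6, -16.7) = -16.7.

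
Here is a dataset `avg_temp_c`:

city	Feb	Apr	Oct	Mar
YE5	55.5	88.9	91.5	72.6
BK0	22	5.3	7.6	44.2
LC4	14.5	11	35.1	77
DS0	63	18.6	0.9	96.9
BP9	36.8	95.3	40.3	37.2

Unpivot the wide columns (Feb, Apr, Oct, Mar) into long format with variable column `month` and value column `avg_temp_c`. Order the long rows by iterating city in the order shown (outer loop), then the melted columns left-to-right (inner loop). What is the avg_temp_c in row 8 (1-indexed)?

20 rows total (5 × 4). Row 8: index ⌊(8-1)/4⌋ = 1 into city → BK0; (8-1) mod 4 = 3 into the melted columns → Mar.
So row 8 is (BK0, Mar, 44.2); avg_temp_c = 44.2.

44.2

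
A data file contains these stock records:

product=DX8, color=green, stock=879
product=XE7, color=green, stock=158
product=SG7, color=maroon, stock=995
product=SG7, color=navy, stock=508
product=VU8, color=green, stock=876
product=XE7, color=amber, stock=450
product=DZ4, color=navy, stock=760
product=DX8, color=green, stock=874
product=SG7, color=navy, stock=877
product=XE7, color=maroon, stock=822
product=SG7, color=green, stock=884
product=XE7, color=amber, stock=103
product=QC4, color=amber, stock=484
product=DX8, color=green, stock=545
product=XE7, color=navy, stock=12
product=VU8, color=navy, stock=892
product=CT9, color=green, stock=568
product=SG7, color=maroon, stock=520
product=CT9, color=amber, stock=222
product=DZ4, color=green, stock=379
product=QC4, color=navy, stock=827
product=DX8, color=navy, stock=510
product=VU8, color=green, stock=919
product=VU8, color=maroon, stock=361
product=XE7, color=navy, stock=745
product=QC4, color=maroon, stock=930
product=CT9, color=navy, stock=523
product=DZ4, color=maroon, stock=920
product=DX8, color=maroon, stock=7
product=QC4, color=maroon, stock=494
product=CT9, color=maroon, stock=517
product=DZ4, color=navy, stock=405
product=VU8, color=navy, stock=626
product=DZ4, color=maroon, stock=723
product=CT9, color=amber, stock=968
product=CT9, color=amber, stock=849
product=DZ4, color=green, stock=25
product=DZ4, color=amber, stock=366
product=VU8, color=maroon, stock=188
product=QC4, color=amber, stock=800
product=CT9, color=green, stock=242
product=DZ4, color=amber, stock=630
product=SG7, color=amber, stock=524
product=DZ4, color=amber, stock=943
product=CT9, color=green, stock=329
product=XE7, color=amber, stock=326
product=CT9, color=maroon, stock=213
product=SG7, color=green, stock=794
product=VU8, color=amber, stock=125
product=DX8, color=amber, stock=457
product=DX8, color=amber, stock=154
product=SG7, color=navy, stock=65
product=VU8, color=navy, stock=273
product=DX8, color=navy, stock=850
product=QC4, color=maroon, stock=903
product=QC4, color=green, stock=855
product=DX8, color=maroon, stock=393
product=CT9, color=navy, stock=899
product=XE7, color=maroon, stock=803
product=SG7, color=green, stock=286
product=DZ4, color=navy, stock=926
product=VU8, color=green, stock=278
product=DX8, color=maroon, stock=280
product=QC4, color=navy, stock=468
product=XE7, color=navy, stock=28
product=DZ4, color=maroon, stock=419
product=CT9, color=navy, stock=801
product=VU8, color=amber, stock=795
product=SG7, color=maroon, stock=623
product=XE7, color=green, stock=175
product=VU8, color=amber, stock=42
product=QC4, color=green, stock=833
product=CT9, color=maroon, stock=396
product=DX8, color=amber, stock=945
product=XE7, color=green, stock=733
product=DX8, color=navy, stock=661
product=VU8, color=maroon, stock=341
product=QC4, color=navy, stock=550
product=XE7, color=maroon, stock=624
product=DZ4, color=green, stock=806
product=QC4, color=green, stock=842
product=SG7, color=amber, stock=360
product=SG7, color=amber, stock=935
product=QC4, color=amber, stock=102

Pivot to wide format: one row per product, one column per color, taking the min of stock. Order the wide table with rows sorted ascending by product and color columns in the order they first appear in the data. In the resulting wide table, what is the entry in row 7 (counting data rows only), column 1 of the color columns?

With rows sorted ascending by product, row 7 is product=XE7. color columns in first-appearance order: green, maroon, navy, amber; column 1 is green.
Long rows with product=XE7, color=green: min(158, 175, 733) = 158.

158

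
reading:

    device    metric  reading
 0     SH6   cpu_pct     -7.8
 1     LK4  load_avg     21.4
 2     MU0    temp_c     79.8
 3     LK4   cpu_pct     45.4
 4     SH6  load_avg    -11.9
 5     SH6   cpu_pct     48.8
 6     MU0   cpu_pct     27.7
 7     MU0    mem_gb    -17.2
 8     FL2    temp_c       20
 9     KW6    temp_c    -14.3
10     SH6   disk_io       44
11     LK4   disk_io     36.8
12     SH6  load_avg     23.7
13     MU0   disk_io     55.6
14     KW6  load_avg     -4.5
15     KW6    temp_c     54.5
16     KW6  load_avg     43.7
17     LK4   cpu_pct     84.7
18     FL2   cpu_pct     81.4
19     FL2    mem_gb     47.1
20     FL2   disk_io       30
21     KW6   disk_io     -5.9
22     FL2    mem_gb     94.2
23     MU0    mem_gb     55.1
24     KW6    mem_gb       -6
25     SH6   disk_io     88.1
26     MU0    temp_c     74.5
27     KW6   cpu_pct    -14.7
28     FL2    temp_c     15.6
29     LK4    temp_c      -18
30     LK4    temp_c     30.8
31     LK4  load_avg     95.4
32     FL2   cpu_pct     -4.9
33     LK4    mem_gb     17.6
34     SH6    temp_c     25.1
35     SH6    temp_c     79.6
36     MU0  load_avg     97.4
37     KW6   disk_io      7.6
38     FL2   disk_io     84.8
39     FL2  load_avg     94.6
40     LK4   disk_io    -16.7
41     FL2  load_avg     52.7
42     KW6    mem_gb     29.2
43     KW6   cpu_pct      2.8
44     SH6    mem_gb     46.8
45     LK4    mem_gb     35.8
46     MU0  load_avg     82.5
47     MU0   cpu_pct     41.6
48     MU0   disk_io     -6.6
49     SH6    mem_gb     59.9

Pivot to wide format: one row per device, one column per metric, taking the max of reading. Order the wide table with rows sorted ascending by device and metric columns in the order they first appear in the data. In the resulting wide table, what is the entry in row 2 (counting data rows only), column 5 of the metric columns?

With rows sorted ascending by device, row 2 is device=KW6. metric columns in first-appearance order: cpu_pct, load_avg, temp_c, mem_gb, disk_io; column 5 is disk_io.
Long rows with device=KW6, metric=disk_io: max(-5.9, 7.6) = 7.6.

7.6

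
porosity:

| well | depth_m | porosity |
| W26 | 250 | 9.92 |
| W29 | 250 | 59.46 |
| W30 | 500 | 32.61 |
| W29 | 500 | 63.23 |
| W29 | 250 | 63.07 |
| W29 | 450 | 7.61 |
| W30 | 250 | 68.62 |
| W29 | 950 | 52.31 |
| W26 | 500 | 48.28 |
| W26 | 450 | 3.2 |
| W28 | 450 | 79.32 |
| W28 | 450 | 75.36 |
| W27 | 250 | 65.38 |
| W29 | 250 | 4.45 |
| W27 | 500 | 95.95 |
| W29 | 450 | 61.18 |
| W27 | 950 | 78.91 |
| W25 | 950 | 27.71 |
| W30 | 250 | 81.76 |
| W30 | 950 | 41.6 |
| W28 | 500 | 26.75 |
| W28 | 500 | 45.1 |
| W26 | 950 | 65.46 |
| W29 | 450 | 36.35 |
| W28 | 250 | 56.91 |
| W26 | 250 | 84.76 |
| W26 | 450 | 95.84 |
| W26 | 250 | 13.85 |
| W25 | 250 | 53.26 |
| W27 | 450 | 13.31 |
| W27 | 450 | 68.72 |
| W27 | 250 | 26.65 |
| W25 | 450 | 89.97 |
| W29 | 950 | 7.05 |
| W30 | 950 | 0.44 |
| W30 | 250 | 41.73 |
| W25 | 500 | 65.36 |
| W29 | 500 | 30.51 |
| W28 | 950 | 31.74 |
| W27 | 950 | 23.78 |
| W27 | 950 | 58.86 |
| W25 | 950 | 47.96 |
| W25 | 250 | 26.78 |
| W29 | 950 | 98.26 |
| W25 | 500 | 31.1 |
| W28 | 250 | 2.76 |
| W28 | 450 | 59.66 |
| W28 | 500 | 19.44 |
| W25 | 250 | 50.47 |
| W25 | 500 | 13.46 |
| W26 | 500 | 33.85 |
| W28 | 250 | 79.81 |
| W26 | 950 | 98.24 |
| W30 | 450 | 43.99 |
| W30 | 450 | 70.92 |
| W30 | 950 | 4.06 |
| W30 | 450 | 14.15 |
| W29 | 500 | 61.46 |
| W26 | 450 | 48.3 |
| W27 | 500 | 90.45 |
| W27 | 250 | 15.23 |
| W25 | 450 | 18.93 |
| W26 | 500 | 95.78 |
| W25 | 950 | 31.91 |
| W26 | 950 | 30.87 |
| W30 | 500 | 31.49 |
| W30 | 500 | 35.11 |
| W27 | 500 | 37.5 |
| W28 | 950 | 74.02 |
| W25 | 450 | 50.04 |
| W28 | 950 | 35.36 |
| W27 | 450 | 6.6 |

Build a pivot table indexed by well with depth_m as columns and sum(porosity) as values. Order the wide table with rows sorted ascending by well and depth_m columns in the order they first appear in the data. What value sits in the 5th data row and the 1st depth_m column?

126.98

With rows sorted ascending by well, row 5 is well=W29. depth_m columns in first-appearance order: 250, 500, 450, 950; column 1 is 250.
Long rows with well=W29, depth_m=250: 59.46 + 63.07 + 4.45 = 126.98.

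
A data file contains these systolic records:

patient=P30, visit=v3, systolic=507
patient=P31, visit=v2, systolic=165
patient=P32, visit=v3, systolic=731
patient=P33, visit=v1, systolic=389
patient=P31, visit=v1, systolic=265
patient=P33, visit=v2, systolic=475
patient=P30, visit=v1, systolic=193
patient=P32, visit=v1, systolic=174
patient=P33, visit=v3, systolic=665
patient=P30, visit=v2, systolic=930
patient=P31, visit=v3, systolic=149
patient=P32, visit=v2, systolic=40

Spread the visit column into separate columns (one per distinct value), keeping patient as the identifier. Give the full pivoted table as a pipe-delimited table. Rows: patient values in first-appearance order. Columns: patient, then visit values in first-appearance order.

| patient | v3 | v2 | v1 |
| P30 | 507 | 930 | 193 |
| P31 | 149 | 165 | 265 |
| P32 | 731 | 40 | 174 |
| P33 | 665 | 475 | 389 |

Columns: patient plus the 3 distinct visit values (v3, v2, v1).
For example, row P30 column v3 takes systolic=507 from the long row (P30, v3).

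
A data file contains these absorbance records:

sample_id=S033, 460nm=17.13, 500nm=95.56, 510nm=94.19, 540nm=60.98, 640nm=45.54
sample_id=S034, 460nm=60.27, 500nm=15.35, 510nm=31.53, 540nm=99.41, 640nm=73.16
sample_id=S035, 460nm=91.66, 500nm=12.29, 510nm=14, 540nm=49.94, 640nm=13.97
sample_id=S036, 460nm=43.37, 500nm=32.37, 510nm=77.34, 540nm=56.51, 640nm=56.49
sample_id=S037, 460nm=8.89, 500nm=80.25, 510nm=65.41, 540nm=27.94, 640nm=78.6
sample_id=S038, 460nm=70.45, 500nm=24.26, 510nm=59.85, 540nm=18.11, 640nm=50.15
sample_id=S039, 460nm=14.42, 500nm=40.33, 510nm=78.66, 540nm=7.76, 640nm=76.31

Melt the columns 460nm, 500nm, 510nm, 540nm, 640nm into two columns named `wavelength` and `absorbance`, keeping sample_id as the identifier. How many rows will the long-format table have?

35

7 sample_id values × 5 melted columns = 35 rows.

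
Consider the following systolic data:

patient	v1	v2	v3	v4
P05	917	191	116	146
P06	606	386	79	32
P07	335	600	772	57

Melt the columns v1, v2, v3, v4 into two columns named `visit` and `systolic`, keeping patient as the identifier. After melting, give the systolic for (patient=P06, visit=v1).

606

Unpivoting turns each (patient, wide-column) pair into one long row.
The wide cell at row P06, column v1 holds 606, so the long row (P06, v1) has systolic=606.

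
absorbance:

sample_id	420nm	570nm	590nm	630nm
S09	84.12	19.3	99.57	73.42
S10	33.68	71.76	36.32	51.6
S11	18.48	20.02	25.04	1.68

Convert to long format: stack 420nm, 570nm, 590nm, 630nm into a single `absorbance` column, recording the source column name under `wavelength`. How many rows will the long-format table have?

12

3 sample_id values × 4 melted columns = 12 rows.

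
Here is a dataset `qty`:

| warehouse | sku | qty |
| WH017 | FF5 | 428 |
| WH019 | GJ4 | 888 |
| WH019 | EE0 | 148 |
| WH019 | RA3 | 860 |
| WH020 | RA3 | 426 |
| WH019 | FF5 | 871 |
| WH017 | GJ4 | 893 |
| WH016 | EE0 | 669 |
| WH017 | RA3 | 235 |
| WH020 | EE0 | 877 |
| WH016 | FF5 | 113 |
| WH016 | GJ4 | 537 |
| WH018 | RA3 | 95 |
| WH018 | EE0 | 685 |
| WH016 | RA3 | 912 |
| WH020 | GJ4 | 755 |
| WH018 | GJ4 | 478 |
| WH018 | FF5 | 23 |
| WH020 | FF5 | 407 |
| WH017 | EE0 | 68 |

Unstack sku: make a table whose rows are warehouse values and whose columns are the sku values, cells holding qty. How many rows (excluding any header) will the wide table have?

5

5 distinct warehouse values → 5 rows.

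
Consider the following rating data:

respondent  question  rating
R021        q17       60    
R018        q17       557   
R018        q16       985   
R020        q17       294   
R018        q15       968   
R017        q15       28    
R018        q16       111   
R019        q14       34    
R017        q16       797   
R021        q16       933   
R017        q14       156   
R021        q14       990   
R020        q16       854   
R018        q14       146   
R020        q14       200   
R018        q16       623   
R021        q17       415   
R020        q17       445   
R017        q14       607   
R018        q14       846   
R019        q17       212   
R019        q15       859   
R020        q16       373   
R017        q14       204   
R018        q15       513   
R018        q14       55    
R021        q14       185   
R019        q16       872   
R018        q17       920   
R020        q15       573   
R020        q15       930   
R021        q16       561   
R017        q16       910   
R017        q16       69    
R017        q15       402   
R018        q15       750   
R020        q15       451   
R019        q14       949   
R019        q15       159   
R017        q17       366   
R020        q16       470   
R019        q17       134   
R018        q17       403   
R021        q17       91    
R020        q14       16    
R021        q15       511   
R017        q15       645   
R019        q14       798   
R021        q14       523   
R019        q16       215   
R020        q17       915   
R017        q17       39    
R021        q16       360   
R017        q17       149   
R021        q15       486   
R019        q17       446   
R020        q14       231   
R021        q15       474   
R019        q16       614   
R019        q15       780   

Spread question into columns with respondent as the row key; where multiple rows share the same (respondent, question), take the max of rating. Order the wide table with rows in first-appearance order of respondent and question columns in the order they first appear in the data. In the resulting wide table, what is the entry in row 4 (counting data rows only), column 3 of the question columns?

With rows in first-appearance order of respondent, row 4 is respondent=R017. question columns in first-appearance order: q17, q16, q15, q14; column 3 is q15.
Long rows with respondent=R017, question=q15: max(28, 402, 645) = 645.

645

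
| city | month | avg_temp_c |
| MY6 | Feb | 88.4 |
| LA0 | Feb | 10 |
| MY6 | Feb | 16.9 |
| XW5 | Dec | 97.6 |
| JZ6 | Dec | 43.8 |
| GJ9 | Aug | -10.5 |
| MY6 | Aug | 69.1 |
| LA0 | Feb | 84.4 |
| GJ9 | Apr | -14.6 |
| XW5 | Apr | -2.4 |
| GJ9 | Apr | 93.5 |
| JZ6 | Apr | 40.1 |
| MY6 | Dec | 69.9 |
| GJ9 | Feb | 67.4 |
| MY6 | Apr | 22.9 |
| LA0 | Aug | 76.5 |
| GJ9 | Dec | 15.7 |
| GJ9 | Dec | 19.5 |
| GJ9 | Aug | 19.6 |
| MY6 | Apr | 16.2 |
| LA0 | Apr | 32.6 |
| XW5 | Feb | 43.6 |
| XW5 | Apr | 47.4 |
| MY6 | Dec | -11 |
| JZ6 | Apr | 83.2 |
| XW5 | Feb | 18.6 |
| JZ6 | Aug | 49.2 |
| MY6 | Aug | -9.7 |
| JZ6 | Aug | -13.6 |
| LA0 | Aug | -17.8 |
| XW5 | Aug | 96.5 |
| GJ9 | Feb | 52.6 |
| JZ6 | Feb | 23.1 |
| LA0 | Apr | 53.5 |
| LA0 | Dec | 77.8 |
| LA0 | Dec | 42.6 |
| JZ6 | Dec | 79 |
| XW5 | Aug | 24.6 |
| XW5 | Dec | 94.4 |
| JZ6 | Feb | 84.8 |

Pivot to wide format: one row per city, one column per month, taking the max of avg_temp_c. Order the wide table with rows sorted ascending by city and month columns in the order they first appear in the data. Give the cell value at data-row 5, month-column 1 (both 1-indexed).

43.6

With rows sorted ascending by city, row 5 is city=XW5. month columns in first-appearance order: Feb, Dec, Aug, Apr; column 1 is Feb.
Long rows with city=XW5, month=Feb: max(43.6, 18.6) = 43.6.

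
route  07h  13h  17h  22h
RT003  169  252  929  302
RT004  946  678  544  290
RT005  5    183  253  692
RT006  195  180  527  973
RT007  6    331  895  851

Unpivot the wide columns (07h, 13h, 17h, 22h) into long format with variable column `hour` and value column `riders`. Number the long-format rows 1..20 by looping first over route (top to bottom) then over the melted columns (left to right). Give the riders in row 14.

20 rows total (5 × 4). Row 14: index ⌊(14-1)/4⌋ = 3 into route → RT006; (14-1) mod 4 = 1 into the melted columns → 13h.
So row 14 is (RT006, 13h, 180); riders = 180.

180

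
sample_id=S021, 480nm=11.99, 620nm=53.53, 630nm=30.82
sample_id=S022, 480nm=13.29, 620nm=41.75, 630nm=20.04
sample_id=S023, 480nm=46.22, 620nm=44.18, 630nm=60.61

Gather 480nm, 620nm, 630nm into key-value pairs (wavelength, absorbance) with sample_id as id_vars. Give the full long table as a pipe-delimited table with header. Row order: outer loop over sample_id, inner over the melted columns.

Each (sample_id, column) pair becomes one row: 3 × 3 = 9 rows.
For example, (S021, 480nm) → absorbance=11.99.

| sample_id | wavelength | absorbance |
| S021 | 480nm | 11.99 |
| S021 | 620nm | 53.53 |
| S021 | 630nm | 30.82 |
| S022 | 480nm | 13.29 |
| S022 | 620nm | 41.75 |
| S022 | 630nm | 20.04 |
| S023 | 480nm | 46.22 |
| S023 | 620nm | 44.18 |
| S023 | 630nm | 60.61 |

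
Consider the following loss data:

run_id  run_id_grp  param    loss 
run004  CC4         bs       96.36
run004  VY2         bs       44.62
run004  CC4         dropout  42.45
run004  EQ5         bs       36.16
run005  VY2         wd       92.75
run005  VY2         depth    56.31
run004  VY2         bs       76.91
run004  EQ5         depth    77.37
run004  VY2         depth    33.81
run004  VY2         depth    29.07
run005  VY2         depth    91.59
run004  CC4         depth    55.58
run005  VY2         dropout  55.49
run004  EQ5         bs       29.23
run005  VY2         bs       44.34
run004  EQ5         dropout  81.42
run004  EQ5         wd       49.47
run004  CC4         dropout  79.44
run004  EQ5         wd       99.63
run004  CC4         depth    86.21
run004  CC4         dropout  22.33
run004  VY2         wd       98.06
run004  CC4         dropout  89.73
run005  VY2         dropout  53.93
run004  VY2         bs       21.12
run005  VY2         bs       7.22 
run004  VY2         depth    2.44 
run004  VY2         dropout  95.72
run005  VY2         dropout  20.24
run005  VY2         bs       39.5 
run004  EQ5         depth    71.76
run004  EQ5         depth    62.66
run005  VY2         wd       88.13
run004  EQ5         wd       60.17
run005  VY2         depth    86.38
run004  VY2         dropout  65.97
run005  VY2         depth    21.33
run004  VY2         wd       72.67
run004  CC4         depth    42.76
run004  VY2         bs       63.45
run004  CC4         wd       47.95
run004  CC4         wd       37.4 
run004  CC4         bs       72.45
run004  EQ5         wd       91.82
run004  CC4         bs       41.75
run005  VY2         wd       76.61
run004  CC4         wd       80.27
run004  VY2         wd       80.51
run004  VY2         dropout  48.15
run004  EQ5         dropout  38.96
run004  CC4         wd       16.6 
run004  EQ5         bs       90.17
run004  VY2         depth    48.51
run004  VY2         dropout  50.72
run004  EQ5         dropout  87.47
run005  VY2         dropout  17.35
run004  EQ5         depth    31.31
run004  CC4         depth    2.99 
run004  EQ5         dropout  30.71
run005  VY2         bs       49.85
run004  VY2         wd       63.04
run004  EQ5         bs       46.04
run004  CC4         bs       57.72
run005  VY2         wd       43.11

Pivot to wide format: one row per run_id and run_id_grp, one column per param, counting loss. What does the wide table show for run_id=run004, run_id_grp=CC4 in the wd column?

Rows with run_id=run004, run_id_grp=CC4 and param=wd: loss values are 47.95, 37.4, 80.27, 16.6.
4 rows match — count = 4.

4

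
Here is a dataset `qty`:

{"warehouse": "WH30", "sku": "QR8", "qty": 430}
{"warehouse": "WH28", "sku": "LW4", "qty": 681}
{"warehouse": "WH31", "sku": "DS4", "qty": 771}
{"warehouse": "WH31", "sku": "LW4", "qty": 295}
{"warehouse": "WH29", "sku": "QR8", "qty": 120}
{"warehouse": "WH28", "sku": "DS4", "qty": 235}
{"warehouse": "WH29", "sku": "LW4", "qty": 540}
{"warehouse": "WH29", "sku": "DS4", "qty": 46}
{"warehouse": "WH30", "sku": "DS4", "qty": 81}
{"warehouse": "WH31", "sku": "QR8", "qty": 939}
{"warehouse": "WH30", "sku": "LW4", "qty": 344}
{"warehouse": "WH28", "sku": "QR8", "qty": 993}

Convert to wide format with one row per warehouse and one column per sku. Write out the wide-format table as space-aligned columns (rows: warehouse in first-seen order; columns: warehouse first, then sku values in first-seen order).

warehouse  QR8  LW4  DS4
WH30       430  344  81 
WH28       993  681  235
WH31       939  295  771
WH29       120  540  46 

Columns: warehouse plus the 3 distinct sku values (QR8, LW4, DS4).
For example, row WH30 column QR8 takes qty=430 from the long row (WH30, QR8).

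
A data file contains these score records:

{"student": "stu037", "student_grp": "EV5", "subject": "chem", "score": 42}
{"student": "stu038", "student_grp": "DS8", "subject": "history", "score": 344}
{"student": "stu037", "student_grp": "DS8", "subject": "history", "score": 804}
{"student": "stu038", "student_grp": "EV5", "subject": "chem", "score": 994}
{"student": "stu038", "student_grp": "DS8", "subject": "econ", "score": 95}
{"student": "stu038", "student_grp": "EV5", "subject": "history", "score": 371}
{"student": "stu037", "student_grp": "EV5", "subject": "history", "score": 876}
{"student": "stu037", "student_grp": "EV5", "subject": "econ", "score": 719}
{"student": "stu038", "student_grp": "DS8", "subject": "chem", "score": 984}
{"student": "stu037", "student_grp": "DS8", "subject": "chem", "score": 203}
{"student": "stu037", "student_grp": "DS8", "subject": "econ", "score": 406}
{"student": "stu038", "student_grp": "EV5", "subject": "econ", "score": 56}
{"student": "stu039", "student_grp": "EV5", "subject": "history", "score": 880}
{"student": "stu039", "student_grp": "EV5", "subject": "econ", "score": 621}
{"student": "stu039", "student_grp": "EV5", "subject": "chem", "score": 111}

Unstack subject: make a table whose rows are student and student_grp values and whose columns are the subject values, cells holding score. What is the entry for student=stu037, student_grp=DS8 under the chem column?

Wide layout: rows indexed by student and student_grp, columns are the 3 distinct subject values (chem, history, econ).
Cell (student=stu037, student_grp=DS8, subject=chem) draws from the long row where student=stu037, student_grp=DS8 and subject=chem, which has score=203.

203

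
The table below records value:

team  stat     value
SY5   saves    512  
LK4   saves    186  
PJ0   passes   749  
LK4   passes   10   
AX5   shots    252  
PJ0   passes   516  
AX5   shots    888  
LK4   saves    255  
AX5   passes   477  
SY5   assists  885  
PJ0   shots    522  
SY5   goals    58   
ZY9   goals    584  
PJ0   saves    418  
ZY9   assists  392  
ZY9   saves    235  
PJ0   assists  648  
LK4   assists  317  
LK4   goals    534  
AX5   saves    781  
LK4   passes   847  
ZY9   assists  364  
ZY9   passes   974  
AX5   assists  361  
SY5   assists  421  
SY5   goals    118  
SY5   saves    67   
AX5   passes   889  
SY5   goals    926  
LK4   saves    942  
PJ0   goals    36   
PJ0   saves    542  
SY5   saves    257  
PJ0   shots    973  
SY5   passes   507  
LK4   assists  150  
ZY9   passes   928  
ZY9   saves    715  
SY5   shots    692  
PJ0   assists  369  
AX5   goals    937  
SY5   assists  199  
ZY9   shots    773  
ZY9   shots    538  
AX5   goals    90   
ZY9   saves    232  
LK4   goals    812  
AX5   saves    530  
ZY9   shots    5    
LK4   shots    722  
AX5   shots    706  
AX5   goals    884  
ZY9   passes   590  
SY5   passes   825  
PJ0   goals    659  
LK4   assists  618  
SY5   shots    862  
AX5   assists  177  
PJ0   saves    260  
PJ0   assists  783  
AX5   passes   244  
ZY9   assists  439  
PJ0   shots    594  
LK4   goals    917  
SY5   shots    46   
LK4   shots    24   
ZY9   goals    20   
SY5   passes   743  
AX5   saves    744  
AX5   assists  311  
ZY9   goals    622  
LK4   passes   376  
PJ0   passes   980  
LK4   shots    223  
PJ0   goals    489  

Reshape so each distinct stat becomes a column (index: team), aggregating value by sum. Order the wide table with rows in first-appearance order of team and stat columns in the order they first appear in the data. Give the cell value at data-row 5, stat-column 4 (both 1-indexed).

1195

With rows in first-appearance order of team, row 5 is team=ZY9. stat columns in first-appearance order: saves, passes, shots, assists, goals; column 4 is assists.
Long rows with team=ZY9, stat=assists: 392 + 364 + 439 = 1195.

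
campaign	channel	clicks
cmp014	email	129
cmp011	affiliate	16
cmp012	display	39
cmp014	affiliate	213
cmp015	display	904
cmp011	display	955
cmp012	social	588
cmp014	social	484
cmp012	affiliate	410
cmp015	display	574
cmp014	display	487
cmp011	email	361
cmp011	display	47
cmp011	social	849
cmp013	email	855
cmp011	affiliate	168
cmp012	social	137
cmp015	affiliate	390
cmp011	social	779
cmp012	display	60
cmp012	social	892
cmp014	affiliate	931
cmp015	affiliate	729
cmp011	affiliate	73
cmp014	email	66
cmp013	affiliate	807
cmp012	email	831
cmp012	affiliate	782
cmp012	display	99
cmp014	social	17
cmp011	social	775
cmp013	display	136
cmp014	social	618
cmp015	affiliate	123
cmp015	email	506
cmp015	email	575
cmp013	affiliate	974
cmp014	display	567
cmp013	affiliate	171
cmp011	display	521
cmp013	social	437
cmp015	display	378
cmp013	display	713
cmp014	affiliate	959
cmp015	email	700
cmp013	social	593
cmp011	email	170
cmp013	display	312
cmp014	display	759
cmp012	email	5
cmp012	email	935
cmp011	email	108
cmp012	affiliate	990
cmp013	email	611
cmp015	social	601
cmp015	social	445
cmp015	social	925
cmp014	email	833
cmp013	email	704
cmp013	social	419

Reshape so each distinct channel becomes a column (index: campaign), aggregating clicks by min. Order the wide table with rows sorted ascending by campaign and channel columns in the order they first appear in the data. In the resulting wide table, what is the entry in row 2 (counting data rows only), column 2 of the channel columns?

410

With rows sorted ascending by campaign, row 2 is campaign=cmp012. channel columns in first-appearance order: email, affiliate, display, social; column 2 is affiliate.
Long rows with campaign=cmp012, channel=affiliate: min(410, 782, 990) = 410.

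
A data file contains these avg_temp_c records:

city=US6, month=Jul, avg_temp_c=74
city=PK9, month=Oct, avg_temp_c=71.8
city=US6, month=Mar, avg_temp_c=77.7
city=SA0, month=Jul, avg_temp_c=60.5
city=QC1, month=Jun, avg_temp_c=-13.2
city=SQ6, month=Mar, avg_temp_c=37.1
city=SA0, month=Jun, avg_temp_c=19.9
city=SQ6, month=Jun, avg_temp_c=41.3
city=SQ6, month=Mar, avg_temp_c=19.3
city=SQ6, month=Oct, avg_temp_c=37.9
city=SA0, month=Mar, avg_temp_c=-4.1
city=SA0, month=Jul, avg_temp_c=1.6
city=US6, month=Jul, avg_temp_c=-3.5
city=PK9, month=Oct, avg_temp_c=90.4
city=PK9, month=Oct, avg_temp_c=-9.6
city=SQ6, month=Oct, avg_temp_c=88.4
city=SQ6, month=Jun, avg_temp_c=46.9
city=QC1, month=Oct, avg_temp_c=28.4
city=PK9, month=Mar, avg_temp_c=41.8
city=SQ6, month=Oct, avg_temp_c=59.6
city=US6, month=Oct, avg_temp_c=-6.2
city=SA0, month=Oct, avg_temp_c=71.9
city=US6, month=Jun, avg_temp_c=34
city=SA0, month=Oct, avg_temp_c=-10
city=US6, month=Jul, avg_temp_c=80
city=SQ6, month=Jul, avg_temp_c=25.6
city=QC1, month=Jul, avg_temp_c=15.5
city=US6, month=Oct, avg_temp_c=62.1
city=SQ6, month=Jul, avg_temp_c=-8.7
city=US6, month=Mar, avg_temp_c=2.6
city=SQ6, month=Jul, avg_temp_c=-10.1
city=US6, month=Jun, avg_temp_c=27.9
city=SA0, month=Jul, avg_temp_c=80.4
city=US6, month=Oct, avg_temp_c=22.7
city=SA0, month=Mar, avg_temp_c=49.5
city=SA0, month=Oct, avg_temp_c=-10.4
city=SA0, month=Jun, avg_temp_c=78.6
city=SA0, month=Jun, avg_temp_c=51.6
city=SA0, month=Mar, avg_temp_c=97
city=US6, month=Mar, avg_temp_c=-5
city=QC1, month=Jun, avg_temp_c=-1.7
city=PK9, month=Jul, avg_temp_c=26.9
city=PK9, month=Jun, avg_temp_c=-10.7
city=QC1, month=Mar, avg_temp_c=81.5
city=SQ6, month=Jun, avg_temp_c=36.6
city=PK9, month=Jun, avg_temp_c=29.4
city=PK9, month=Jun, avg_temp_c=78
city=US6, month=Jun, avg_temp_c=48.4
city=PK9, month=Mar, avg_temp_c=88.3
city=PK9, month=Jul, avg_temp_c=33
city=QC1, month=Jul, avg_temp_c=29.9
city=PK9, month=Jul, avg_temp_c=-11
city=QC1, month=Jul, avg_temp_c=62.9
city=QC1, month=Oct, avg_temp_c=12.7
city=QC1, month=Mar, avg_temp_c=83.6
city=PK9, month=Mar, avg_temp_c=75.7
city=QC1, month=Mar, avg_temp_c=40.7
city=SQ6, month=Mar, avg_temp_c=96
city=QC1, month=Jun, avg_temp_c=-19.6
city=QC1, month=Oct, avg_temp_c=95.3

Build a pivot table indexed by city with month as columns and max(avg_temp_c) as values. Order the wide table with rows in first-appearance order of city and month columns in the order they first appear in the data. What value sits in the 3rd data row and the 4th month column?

With rows in first-appearance order of city, row 3 is city=SA0. month columns in first-appearance order: Jul, Oct, Mar, Jun; column 4 is Jun.
Long rows with city=SA0, month=Jun: max(19.9, 78.6, 51.6) = 78.6.

78.6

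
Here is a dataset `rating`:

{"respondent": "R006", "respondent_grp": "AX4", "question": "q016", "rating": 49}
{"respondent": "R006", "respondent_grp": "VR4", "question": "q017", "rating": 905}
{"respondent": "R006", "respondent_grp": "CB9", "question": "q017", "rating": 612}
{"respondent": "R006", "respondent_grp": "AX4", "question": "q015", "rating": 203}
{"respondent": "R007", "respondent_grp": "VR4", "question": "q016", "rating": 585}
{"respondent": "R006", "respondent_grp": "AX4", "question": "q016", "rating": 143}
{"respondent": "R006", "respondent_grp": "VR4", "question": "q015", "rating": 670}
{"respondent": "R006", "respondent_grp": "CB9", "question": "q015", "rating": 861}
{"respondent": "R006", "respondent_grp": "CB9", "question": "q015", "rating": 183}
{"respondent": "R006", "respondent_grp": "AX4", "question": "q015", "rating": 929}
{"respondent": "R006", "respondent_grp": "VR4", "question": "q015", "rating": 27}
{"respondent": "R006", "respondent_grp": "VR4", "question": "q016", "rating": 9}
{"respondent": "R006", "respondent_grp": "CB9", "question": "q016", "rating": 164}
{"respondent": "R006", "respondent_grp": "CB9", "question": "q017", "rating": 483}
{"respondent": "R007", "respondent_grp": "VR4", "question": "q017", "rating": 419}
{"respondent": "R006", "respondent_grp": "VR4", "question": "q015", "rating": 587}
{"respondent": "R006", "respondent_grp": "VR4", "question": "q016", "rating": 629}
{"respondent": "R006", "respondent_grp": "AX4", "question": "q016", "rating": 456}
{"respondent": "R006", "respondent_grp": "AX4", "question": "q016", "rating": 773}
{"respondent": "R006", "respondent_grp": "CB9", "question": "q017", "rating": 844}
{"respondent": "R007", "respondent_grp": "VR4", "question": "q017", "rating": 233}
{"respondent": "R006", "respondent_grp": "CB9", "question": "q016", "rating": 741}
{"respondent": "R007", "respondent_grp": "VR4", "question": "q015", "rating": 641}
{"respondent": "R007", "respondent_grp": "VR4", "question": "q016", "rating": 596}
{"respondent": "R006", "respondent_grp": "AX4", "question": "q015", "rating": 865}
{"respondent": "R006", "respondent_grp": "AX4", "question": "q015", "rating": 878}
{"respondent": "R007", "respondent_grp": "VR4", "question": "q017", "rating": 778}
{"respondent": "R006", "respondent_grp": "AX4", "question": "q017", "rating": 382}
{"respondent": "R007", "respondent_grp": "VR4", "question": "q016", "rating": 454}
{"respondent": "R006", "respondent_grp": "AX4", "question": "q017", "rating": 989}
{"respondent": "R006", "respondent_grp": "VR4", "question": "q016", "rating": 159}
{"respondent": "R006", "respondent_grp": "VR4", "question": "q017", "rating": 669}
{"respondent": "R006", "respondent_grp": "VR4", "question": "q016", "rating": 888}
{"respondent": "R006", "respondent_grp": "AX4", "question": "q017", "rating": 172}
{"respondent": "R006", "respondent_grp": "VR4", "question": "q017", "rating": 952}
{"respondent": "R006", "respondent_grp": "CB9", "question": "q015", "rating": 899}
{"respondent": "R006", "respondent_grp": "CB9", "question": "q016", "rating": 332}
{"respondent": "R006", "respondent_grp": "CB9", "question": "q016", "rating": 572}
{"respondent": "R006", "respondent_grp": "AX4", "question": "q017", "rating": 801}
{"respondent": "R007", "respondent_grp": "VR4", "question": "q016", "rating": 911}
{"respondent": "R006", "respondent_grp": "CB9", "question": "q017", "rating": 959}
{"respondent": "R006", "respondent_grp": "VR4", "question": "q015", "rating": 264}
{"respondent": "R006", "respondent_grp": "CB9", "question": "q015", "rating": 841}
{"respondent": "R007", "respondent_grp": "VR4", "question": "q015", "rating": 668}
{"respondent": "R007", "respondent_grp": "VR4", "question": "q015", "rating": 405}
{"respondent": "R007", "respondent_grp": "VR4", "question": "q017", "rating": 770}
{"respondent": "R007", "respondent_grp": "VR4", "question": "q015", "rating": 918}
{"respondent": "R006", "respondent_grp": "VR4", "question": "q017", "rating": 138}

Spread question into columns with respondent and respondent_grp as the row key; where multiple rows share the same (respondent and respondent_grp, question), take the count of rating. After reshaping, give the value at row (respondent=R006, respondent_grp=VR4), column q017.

4

Rows with respondent=R006, respondent_grp=VR4 and question=q017: rating values are 905, 669, 952, 138.
4 rows match — count = 4.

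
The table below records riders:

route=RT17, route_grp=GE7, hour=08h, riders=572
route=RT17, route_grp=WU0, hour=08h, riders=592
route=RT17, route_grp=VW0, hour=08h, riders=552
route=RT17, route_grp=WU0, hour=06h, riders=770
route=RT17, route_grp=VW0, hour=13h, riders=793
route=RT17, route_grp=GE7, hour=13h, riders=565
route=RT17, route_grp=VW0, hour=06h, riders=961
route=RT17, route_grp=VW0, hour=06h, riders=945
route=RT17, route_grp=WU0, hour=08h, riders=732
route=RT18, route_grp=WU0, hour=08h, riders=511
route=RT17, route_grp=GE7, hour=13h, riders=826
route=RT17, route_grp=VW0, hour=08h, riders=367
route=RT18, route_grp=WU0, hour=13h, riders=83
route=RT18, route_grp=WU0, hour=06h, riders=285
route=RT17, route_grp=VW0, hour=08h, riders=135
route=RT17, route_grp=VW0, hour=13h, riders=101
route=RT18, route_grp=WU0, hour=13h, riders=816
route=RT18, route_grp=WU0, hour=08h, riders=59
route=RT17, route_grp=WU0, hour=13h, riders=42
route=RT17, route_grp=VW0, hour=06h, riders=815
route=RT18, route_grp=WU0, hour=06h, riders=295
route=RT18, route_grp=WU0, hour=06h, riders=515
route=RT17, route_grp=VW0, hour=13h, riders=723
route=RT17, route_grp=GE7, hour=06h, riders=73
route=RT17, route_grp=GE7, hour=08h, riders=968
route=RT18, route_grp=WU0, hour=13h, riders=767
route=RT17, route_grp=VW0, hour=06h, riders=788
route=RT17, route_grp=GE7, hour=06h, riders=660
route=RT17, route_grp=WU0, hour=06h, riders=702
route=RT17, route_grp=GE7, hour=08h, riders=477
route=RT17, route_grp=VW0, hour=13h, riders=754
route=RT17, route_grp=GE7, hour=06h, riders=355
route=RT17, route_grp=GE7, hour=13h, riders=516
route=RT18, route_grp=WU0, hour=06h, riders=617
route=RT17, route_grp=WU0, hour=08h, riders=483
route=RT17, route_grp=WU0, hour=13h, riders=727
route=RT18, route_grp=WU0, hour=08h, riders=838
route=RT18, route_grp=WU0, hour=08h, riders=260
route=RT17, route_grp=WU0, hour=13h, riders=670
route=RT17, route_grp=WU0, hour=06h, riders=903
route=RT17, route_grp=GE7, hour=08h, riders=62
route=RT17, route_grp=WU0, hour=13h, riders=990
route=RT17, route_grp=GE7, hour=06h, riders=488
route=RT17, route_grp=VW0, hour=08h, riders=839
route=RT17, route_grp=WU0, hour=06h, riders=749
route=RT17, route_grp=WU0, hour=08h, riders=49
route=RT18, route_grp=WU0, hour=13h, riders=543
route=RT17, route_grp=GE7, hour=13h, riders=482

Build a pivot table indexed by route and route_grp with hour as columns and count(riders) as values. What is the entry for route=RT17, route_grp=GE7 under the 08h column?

Rows with route=RT17, route_grp=GE7 and hour=08h: riders values are 572, 968, 477, 62.
4 rows match — count = 4.

4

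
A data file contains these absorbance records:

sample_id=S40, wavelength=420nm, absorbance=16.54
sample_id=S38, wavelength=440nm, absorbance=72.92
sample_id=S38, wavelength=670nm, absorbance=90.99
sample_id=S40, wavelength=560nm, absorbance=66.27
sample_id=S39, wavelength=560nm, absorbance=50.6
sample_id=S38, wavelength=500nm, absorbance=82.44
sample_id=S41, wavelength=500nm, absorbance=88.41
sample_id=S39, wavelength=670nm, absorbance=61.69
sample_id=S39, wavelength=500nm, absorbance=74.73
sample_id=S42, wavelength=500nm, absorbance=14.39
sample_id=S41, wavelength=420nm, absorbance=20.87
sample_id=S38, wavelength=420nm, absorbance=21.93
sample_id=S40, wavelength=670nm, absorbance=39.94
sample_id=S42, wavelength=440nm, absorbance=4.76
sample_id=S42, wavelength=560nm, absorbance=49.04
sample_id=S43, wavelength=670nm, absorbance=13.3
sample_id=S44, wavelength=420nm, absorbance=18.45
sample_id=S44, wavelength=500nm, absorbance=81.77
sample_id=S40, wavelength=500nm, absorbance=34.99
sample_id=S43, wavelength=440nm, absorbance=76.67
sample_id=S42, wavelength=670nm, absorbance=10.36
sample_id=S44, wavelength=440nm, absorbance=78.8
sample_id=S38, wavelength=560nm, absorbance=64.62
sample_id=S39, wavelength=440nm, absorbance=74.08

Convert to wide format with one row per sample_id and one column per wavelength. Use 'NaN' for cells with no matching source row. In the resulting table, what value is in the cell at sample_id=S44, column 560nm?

NaN

No long-format row has sample_id=S44 and wavelength=560nm, so the cell is NaN.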